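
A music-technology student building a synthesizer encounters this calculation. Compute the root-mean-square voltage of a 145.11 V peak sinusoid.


RMS voltage for a sinusoidal waveform:
V_rms = V_peak / sqrt(2)
      = 145.11 / 1.414214
      = 102.608 V

102.608 V


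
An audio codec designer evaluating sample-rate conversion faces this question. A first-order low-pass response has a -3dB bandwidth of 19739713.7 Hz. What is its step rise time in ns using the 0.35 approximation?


Rise time from bandwidth relationship:
tr = 0.35 / BW
   = 0.35 / 19739713.7
   = 1.773075361e-08 s
   = 17.7308 ns

17.7308 ns


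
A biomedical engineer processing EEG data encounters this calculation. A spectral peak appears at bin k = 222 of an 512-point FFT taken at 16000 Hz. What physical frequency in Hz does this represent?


Frequency of DFT bin k:
f_k = k * fs / N
    = 222 * 16000 / 512
    = 3552000 / 512
    = 6937.5 Hz

6937.5 Hz


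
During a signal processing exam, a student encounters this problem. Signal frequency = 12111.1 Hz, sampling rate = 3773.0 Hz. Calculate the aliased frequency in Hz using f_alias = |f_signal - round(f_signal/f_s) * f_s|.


Compute the nearest integer multiple of fs to the signal:
n = round(12111.1 / 3773.0) = 3
f_alias = |12111.1 - 3 * 3773.0|
        = |12111.1 - 11319.0|
        = 792.1 Hz

792.1


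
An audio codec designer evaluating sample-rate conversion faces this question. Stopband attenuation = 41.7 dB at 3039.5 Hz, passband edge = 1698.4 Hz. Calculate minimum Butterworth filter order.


Butterworth filter order formula:
n = log10(10^(A/10) - 1) / (2 * log10(f_stop/f_pass))
10^(41.7/10) - 1 = 14790.0839
f_stop/f_pass = 3039.5 / 1698.4 = 1.7896
n = 8.2488 -> ceil = 9

9


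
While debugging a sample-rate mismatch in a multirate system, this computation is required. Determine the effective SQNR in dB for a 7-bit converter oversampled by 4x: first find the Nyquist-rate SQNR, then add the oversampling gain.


Step 1 — baseline SQNR at Nyquist:
SQNR_base = 6.02*N + 1.76
          = 6.02*7 + 1.76
          = 43.9 dB

Step 2 — oversampling processing gain:
G = 10*log10(OSR) = 10*log10(4) = 6.02 dB

Step 3 — total:
SQNR_total = 43.9 + 6.02 = 49.92 dB

Base SQNR = 43.9 dB; oversampled SQNR = 49.92 dB


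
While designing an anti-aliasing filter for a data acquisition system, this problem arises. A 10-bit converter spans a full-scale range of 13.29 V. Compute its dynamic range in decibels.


Dynamic range from full-scale to LSB:
V_min = V_max / 2^bits = 13.29 / 2^10
DR = 20 * log10(V_max / V_min)
   = 20 * log10(2^10)
   = 20 * 10 * log10(2)
   = 60.21 dB

60.21 dB


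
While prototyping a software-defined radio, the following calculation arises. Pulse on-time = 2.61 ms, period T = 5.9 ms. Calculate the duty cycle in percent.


Duty cycle as a percentage:
DC = (t_on / T) * 100
   = (2.61 / 5.9) * 100
   = 0.442373 * 100
   = 44.24 %

44.24 %


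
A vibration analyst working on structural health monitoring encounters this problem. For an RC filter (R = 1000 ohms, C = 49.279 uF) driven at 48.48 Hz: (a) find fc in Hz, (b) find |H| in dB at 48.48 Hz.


Step 1 — cutoff frequency:
fc = 1 / (2*pi*R*C)
C = 49.279 uF = 4.9279e-05 F
fc = 1 / (2*pi*1000*4.9279e-05)
   = 3.22967 Hz

Step 2 — magnitude at f = 48.48 Hz:
|H(f)| = 1 / sqrt(1 + (f/fc)^2)
f/fc = 48.48 / 3.22967 = 15.010822
|H| = 1 / sqrt(1 + 225.324777) = 0.0664713
|H|_dB = 20*log10(0.0664713) = -23.55 dB

fc = 3.22967 Hz; |H(48.48 Hz)| = -23.55 dB


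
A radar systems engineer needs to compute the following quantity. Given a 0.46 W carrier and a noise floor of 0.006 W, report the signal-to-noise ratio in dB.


SNR in decibels:
SNR = 10 * log10(Ps / Pn)
    = 10 * log10(0.46 / 0.006)
    = 10 * log10(76.6667)
    = 10 * 1.8846
    = 18.85 dB

18.85 dB


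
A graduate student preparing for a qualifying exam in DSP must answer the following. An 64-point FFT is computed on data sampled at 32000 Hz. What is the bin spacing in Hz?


DFT frequency resolution:
df = fs / N
   = 32000 / 64
   = 500.0 Hz

500.0 Hz


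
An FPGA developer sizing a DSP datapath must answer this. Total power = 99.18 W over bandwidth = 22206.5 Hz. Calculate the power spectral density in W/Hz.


Power spectral density:
PSD = P / BW
    = 99.18 / 22206.5
    = 0.00446626 W/Hz

0.00446626 W/Hz


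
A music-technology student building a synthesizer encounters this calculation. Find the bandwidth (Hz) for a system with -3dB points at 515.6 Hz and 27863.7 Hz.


Bandwidth is the difference of -3dB frequencies:
BW = f_high - f_low
   = 27863.7 - 515.6
   = 27348.1 Hz

27348.1 Hz


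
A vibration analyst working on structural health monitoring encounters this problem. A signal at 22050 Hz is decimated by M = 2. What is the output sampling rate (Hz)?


Decimation reduces the sample rate:
fs_out = fs_in / M
       = 22050 / 2
       = 11025.0 Hz

11025.0 Hz


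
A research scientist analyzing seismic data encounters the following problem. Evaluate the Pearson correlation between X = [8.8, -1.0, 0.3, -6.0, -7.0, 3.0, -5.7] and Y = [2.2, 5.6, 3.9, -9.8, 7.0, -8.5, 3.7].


Pearson correlation coefficient (population):
r = cov(X,Y) / (std(X) * std(Y))
Mean X = -1.0857, Mean Y = 0.5857
Cov(X,Y) = -2.486939
Std(X) = 5.301867, Std(Y) = 6.324426
r = -0.0742

-0.0742


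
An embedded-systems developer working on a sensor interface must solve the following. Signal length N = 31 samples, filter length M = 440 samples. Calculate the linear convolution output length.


Linear convolution output length:
L = N + M - 1
  = 31 + 440 - 1
  = 470 samples

470


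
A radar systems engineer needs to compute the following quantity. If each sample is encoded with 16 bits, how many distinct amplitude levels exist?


Number of quantization levels = 2^N
= 2^16
= 65536

65536


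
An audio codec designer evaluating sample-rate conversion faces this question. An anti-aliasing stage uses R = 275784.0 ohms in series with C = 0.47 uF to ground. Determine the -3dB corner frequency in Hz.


Cutoff frequency of a first-order RC filter:
fc = 1 / (2 * pi * R * C)
C = 0.47 uF = 4.7e-07 F
fc = 1 / (2 * pi * 275784.0 * 4.7e-07)
   = 1 / 0.81441692907495
   = 1.227872 Hz

1.227872 Hz


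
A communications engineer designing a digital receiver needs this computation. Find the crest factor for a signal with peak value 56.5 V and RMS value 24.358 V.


Crest factor is the ratio of peak to RMS:
CF = V_peak / V_rms
   = 56.5 / 24.358
   = 2.3196

2.3196


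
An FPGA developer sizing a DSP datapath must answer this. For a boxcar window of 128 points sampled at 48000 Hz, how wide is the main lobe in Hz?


Main lobe width for a rectangular window:
Width = 2 * fs / N
      = 2 * 48000 / 128
      = 96000 / 128
      = 750.0 Hz

750.0 Hz


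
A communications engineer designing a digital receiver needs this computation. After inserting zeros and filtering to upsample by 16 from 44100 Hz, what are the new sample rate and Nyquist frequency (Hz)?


Step 1 — output sample rate after interpolation by L:
fs_out = L * fs_in = 16 * 44100 = 705600 Hz

Step 2 — Nyquist frequency of the output stream:
f_Nyq = fs_out / 2 = 705600 / 2 = 352800.0 Hz

fs_out = 705600 Hz; f_Nyquist = 352800.0 Hz


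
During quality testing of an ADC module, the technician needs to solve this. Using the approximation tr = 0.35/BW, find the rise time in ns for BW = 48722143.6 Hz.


Rise time from bandwidth relationship:
tr = 0.35 / BW
   = 0.35 / 48722143.6
   = 7.18359198e-09 s
   = 7.1836 ns

7.1836 ns


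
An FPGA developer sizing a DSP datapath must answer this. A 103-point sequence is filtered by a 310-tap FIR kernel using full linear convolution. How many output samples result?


Linear convolution output length:
L = N + M - 1
  = 103 + 310 - 1
  = 412 samples

412


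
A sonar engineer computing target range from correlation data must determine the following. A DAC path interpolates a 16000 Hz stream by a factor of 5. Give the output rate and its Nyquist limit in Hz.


Step 1 — output sample rate after interpolation by L:
fs_out = L * fs_in = 5 * 16000 = 80000 Hz

Step 2 — Nyquist frequency of the output stream:
f_Nyq = fs_out / 2 = 80000 / 2 = 40000.0 Hz

fs_out = 80000 Hz; f_Nyquist = 40000.0 Hz


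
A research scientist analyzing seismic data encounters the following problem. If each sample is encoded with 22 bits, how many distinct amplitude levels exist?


Number of quantization levels = 2^N
= 2^22
= 4194304

4194304


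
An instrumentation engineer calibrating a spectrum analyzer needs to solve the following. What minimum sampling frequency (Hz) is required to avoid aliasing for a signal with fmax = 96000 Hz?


The Nyquist rate is twice the maximum frequency component.
fs_min = 2 * fmax
      = 2 * 96000
      = 192000 Hz

192000


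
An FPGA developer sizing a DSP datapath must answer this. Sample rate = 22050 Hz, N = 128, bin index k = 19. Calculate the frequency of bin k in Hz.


Frequency of DFT bin k:
f_k = k * fs / N
    = 19 * 22050 / 128
    = 418950 / 128
    = 3273.047 Hz

3273.047 Hz


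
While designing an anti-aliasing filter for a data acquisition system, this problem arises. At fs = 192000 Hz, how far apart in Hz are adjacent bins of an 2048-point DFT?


DFT frequency resolution:
df = fs / N
   = 192000 / 2048
   = 93.75 Hz

93.75 Hz


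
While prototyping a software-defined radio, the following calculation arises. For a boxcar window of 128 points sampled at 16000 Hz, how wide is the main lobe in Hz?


Main lobe width for a rectangular window:
Width = 2 * fs / N
      = 2 * 16000 / 128
      = 32000 / 128
      = 250.0 Hz

250.0 Hz


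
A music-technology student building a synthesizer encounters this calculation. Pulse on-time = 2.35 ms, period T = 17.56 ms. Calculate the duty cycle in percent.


Duty cycle as a percentage:
DC = (t_on / T) * 100
   = (2.35 / 17.56) * 100
   = 0.133827 * 100
   = 13.38 %

13.38 %


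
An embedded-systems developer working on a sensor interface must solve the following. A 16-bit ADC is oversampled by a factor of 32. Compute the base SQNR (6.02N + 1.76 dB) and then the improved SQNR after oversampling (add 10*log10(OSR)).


Step 1 — baseline SQNR at Nyquist:
SQNR_base = 6.02*N + 1.76
          = 6.02*16 + 1.76
          = 98.08 dB

Step 2 — oversampling processing gain:
G = 10*log10(OSR) = 10*log10(32) = 15.05 dB

Step 3 — total:
SQNR_total = 98.08 + 15.05 = 113.13 dB

Base SQNR = 98.08 dB; oversampled SQNR = 113.13 dB


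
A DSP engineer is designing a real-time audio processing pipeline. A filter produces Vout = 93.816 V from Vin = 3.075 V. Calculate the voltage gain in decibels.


Voltage gain in dB:
G = 20 * log10(Vout / Vin)
  = 20 * log10(93.816 / 3.075)
  = 20 * log10(30.509268)
  = 20 * 1.484432
  = 29.69 dB

29.69 dB


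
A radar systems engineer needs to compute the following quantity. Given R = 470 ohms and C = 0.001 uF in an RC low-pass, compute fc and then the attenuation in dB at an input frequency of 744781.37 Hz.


Step 1 — cutoff frequency:
fc = 1 / (2*pi*R*C)
C = 0.001 uF = 1e-09 F
fc = 1 / (2*pi*470*1e-09)
   = 338627.538 Hz

Step 2 — magnitude at f = 744781.37 Hz:
|H(f)| = 1 / sqrt(1 + (f/fc)^2)
f/fc = 744781.37 / 338627.538 = 2.199412
|H| = 1 / sqrt(1 + 4.837413) = 0.4138946
|H|_dB = 20*log10(0.4138946) = -7.66 dB

fc = 338627.538 Hz; |H(744781.37 Hz)| = -7.66 dB


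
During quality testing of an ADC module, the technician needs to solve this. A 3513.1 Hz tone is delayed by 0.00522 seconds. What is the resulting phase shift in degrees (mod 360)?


Phase shift from frequency and time delay:
phi = 360 * f * t_delay
    = 360 * 3513.1 * 0.00522
    = 6601.82 degrees
    mod 360 = 121.82 degrees

121.82 degrees


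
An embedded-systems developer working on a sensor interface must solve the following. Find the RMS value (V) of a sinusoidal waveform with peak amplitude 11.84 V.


RMS voltage for a sinusoidal waveform:
V_rms = V_peak / sqrt(2)
      = 11.84 / 1.414214
      = 8.372 V

8.372 V


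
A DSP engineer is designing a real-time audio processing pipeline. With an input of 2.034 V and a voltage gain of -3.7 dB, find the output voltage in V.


Output voltage from dB gain:
V_out = V_in * 10^(gain_dB / 20)
      = 2.034 * 10^(-3.7 / 20)
      = 2.034 * 0.653131
      = 1.3285 V

1.3285 V


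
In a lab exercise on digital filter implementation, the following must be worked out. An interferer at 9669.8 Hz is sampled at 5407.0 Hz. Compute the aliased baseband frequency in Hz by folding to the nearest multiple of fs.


Compute the nearest integer multiple of fs to the signal:
n = round(9669.8 / 5407.0) = 2
f_alias = |9669.8 - 2 * 5407.0|
        = |9669.8 - 10814.0|
        = 1144.2 Hz

1144.2


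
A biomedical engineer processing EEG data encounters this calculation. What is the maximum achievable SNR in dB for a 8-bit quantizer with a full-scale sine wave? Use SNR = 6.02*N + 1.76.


Theoretical SNR for a full-scale sinusoid:
SNR = 6.02 * N + 1.76
    = 6.02 * 8 + 1.76
    = 48.16 + 1.76
    = 49.92 dB

49.92 dB


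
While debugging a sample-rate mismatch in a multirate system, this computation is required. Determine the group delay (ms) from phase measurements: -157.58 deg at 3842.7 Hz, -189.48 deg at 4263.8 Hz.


Group delay from phase difference:
tau = -d(phi)/d(omega)
d(phi) = -31.9 deg = -0.55676 rad
d(omega) = 2*pi*(4263.8 - 3842.7) = 2645.8493 rad/s
tau = -(-0.55676) / 2645.8493
    = 0.2104 ms

0.2104 ms


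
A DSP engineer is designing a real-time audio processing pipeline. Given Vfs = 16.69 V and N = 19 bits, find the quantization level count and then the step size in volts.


Step 1 — number of quantization levels:
L = 2^N = 2^19 = 524288

Step 2 — LSB step size:
delta = Vfs / L
      = 16.69 / 524288
      = 3.183e-05 V

Levels = 524288; step size = 3.183e-05 V


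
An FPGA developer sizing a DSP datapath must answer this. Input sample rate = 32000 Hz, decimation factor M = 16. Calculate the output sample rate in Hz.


Decimation reduces the sample rate:
fs_out = fs_in / M
       = 32000 / 16
       = 2000.0 Hz

2000.0 Hz


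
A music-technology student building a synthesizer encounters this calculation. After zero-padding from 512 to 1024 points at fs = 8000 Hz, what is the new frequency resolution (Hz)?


Frequency resolution after zero-padding:
N_padded = 512 * 2 = 1024
df = fs / N_padded
   = 8000 / 1024
   = 7.8125 Hz

7.8125 Hz


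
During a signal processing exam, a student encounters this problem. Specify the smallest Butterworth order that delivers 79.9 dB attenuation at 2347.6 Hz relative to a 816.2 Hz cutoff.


Butterworth filter order formula:
n = log10(10^(A/10) - 1) / (2 * log10(f_stop/f_pass))
10^(79.9/10) - 1 = 97723721.0956
f_stop/f_pass = 2347.6 / 816.2 = 2.8763
n = 8.707 -> ceil = 9

9


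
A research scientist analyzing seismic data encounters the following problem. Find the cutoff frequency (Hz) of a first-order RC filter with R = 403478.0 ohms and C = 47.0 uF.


Cutoff frequency of a first-order RC filter:
fc = 1 / (2 * pi * R * C)
C = 47.0 uF = 4.7e-05 F
fc = 1 / (2 * pi * 403478.0 * 4.7e-05)
   = 1 / 119.1509709444
   = 0.008393 Hz

0.008393 Hz


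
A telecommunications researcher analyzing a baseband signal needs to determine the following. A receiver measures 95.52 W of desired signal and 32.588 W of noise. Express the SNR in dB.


SNR in decibels:
SNR = 10 * log10(Ps / Pn)
    = 10 * log10(95.52 / 32.588)
    = 10 * log10(2.9311)
    = 10 * 0.467
    = 4.67 dB

4.67 dB


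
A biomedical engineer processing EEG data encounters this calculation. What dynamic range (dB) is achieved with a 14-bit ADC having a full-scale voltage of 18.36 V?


Dynamic range from full-scale to LSB:
V_min = V_max / 2^bits = 18.36 / 2^14
DR = 20 * log10(V_max / V_min)
   = 20 * log10(2^14)
   = 20 * 14 * log10(2)
   = 84.29 dB

84.29 dB


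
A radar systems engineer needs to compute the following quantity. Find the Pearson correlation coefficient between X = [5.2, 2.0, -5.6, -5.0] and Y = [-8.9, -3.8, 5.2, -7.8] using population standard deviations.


Pearson correlation coefficient (population):
r = cov(X,Y) / (std(X) * std(Y))
Mean X = -0.85, Mean Y = -3.825
Cov(X,Y) = -14.25125
Std(X) = 4.596466, Std(Y) = 5.545437
r = -0.5591

-0.5591


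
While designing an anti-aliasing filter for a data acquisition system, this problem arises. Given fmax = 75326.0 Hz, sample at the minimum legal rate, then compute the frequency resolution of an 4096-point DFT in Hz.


Step 1 — Nyquist sampling rate:
fs = 2 * fmax = 2 * 75326.0 = 150652.0 Hz

Step 2 — DFT bin spacing:
df = fs / N = 150652.0 / 4096 = 36.7803 Hz

36.7803 Hz


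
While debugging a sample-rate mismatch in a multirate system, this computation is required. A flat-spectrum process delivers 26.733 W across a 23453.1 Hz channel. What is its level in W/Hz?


Power spectral density:
PSD = P / BW
    = 26.733 / 23453.1
    = 0.00113985 W/Hz

0.00113985 W/Hz


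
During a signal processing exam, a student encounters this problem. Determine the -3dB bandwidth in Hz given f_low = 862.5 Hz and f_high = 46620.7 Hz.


Bandwidth is the difference of -3dB frequencies:
BW = f_high - f_low
   = 46620.7 - 862.5
   = 45758.2 Hz

45758.2 Hz


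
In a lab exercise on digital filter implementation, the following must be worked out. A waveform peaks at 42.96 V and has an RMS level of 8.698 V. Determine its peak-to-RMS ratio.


Crest factor is the ratio of peak to RMS:
CF = V_peak / V_rms
   = 42.96 / 8.698
   = 4.9391

4.9391


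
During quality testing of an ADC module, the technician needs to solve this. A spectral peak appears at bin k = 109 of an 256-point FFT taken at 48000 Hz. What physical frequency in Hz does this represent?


Frequency of DFT bin k:
f_k = k * fs / N
    = 109 * 48000 / 256
    = 5232000 / 256
    = 20437.5 Hz

20437.5 Hz


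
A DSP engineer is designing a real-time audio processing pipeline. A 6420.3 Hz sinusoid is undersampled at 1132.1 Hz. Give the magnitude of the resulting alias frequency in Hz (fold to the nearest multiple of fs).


Compute the nearest integer multiple of fs to the signal:
n = round(6420.3 / 1132.1) = 6
f_alias = |6420.3 - 6 * 1132.1|
        = |6420.3 - 6792.6|
        = 372.3 Hz

372.3


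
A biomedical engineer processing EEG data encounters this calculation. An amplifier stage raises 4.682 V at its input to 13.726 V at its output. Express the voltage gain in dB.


Voltage gain in dB:
G = 20 * log10(Vout / Vin)
  = 20 * log10(13.726 / 4.682)
  = 20 * log10(2.931653)
  = 20 * 0.467113
  = 9.34 dB

9.34 dB


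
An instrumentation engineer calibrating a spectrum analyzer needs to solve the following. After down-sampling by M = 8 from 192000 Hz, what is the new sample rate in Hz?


Decimation reduces the sample rate:
fs_out = fs_in / M
       = 192000 / 8
       = 24000.0 Hz

24000.0 Hz


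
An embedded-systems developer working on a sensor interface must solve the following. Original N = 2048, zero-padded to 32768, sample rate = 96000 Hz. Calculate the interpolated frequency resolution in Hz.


Frequency resolution after zero-padding:
N_padded = 2048 * 16 = 32768
df = fs / N_padded
   = 96000 / 32768
   = 2.9297 Hz

2.9297 Hz


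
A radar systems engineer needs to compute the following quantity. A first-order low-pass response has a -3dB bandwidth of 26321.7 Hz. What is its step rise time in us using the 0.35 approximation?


Rise time from bandwidth relationship:
tr = 0.35 / BW
   = 0.35 / 26321.7
   = 1.329701349e-05 s
   = 13.297 us

13.297 us


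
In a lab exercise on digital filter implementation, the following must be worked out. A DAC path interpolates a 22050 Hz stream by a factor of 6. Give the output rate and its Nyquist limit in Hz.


Step 1 — output sample rate after interpolation by L:
fs_out = L * fs_in = 6 * 22050 = 132300 Hz

Step 2 — Nyquist frequency of the output stream:
f_Nyq = fs_out / 2 = 132300 / 2 = 66150.0 Hz

fs_out = 132300 Hz; f_Nyquist = 66150.0 Hz


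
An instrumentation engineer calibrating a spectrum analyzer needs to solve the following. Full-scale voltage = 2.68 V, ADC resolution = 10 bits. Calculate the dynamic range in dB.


Dynamic range from full-scale to LSB:
V_min = V_max / 2^bits = 2.68 / 2^10
DR = 20 * log10(V_max / V_min)
   = 20 * log10(2^10)
   = 20 * 10 * log10(2)
   = 60.21 dB

60.21 dB


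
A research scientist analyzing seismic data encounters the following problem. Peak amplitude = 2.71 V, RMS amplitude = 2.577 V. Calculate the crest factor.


Crest factor is the ratio of peak to RMS:
CF = V_peak / V_rms
   = 2.71 / 2.577
   = 1.0516

1.0516


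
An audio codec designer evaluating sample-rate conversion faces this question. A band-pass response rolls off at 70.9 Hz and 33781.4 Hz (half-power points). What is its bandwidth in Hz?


Bandwidth is the difference of -3dB frequencies:
BW = f_high - f_low
   = 33781.4 - 70.9
   = 33710.5 Hz

33710.5 Hz


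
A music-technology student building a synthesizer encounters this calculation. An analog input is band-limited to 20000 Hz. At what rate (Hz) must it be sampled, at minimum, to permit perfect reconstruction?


The Nyquist rate is twice the maximum frequency component.
fs_min = 2 * fmax
      = 2 * 20000
      = 40000 Hz

40000


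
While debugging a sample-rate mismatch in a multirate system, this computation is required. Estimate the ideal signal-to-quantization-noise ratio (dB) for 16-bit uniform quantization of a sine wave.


Theoretical SNR for a full-scale sinusoid:
SNR = 6.02 * N + 1.76
    = 6.02 * 16 + 1.76
    = 96.32 + 1.76
    = 98.08 dB

98.08 dB


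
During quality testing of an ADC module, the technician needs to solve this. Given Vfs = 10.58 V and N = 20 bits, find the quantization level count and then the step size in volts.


Step 1 — number of quantization levels:
L = 2^N = 2^20 = 1048576

Step 2 — LSB step size:
delta = Vfs / L
      = 10.58 / 1048576
      = 1.009e-05 V

Levels = 1048576; step size = 1.009e-05 V


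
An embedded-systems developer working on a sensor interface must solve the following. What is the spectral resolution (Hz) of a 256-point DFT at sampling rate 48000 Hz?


DFT frequency resolution:
df = fs / N
   = 48000 / 256
   = 187.5 Hz

187.5 Hz


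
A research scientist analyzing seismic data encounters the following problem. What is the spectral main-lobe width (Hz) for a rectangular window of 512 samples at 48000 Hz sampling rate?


Main lobe width for a rectangular window:
Width = 2 * fs / N
      = 2 * 48000 / 512
      = 96000 / 512
      = 187.5 Hz

187.5 Hz


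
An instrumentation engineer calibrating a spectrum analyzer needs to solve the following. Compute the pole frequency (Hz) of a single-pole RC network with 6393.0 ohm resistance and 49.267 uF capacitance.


Cutoff frequency of a first-order RC filter:
fc = 1 / (2 * pi * R * C)
C = 49.267 uF = 4.9267e-05 F
fc = 1 / (2 * pi * 6393.0 * 4.9267e-05)
   = 1 / 1.9789767435507
   = 0.505312 Hz

0.505312 Hz


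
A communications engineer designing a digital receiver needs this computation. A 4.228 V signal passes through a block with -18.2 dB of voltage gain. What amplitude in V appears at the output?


Output voltage from dB gain:
V_out = V_in * 10^(gain_dB / 20)
      = 4.228 * 10^(-18.2 / 20)
      = 4.228 * 0.123027
      = 0.5202 V

0.5202 V


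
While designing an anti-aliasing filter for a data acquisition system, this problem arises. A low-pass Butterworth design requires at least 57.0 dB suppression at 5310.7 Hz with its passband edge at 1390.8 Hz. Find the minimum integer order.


Butterworth filter order formula:
n = log10(10^(A/10) - 1) / (2 * log10(f_stop/f_pass))
10^(57.0/10) - 1 = 501186.2336
f_stop/f_pass = 5310.7 / 1390.8 = 3.8184
n = 4.8979 -> ceil = 5

5


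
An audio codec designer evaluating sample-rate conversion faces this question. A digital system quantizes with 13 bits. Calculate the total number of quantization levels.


Number of quantization levels = 2^N
= 2^13
= 8192

8192


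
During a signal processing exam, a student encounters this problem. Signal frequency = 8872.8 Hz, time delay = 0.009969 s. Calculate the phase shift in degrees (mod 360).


Phase shift from frequency and time delay:
phi = 360 * f * t_delay
    = 360 * 8872.8 * 0.009969
    = 31843.06 degrees
    mod 360 = 163.06 degrees

163.06 degrees


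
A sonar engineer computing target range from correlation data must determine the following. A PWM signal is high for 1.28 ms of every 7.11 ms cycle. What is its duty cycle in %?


Duty cycle as a percentage:
DC = (t_on / T) * 100
   = (1.28 / 7.11) * 100
   = 0.180028 * 100
   = 18.0 %

18.0 %


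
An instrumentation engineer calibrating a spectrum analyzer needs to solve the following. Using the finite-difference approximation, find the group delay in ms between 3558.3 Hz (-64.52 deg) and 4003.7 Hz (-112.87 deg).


Group delay from phase difference:
tau = -d(phi)/d(omega)
d(phi) = -48.35 deg = -0.843867 rad
d(omega) = 2*pi*(4003.7 - 3558.3) = 2798.5307 rad/s
tau = -(-0.843867) / 2798.5307
    = 0.3015 ms

0.3015 ms


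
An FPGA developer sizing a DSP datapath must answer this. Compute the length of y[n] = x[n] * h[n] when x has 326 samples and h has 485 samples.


Linear convolution output length:
L = N + M - 1
  = 326 + 485 - 1
  = 810 samples

810


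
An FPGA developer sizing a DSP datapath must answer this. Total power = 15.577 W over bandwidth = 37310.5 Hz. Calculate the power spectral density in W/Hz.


Power spectral density:
PSD = P / BW
    = 15.577 / 37310.5
    = 0.0004175 W/Hz

0.0004175 W/Hz


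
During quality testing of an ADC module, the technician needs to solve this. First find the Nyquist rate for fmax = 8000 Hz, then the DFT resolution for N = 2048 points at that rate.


Step 1 — Nyquist sampling rate:
fs = 2 * fmax = 2 * 8000 = 16000 Hz

Step 2 — DFT bin spacing:
df = fs / N = 16000 / 2048 = 7.8125 Hz

7.8125 Hz


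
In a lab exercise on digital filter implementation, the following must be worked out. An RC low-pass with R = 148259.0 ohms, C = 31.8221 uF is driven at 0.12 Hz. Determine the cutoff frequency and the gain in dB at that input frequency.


Step 1 — cutoff frequency:
fc = 1 / (2*pi*R*C)
C = 31.8221 uF = 3.18221e-05 F
fc = 1 / (2*pi*148259.0*3.18221e-05)
   = 0.0337342 Hz

Step 2 — magnitude at f = 0.12 Hz:
|H(f)| = 1 / sqrt(1 + (f/fc)^2)
f/fc = 0.12 / 0.0337342 = 3.557221
|H| = 1 / sqrt(1 + 12.653821) = 0.2706281
|H|_dB = 20*log10(0.2706281) = -11.35 dB

fc = 0.0337342 Hz; |H(0.12 Hz)| = -11.35 dB


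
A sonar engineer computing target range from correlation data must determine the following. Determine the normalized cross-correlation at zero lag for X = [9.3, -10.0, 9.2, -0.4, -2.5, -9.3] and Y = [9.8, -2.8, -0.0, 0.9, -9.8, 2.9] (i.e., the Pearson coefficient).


Pearson correlation coefficient (population):
r = cov(X,Y) / (std(X) * std(Y))
Mean X = -0.6167, Mean Y = 0.1667
Cov(X,Y) = 19.487778
Std(X) = 7.764753, Std(Y) = 5.901601
r = 0.4253

0.4253


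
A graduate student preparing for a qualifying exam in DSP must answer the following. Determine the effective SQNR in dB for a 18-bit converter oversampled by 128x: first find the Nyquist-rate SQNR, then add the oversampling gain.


Step 1 — baseline SQNR at Nyquist:
SQNR_base = 6.02*N + 1.76
          = 6.02*18 + 1.76
          = 110.12 dB

Step 2 — oversampling processing gain:
G = 10*log10(OSR) = 10*log10(128) = 21.07 dB

Step 3 — total:
SQNR_total = 110.12 + 21.07 = 131.19 dB

Base SQNR = 110.12 dB; oversampled SQNR = 131.19 dB


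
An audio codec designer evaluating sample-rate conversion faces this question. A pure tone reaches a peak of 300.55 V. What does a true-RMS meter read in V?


RMS voltage for a sinusoidal waveform:
V_rms = V_peak / sqrt(2)
      = 300.55 / 1.414214
      = 212.521 V

212.521 V


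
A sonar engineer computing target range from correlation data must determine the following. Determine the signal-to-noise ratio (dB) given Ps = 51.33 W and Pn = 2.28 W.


SNR in decibels:
SNR = 10 * log10(Ps / Pn)
    = 10 * log10(51.33 / 2.28)
    = 10 * log10(22.5132)
    = 10 * 1.3524
    = 13.52 dB

13.52 dB


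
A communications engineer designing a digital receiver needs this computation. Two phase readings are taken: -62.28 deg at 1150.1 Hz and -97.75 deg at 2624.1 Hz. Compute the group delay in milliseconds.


Group delay from phase difference:
tau = -d(phi)/d(omega)
d(phi) = -35.47 deg = -0.619068 rad
d(omega) = 2*pi*(2624.1 - 1150.1) = 9261.4151 rad/s
tau = -(-0.619068) / 9261.4151
    = 0.0668 ms

0.0668 ms


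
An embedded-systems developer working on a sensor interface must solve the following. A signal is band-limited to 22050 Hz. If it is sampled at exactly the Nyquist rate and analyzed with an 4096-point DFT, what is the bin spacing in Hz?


Step 1 — Nyquist sampling rate:
fs = 2 * fmax = 2 * 22050 = 44100 Hz

Step 2 — DFT bin spacing:
df = fs / N = 44100 / 4096 = 10.7666 Hz

10.7666 Hz


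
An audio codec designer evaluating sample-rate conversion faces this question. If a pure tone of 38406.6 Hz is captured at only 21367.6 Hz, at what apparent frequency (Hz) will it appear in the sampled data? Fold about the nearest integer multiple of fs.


Compute the nearest integer multiple of fs to the signal:
n = round(38406.6 / 21367.6) = 2
f_alias = |38406.6 - 2 * 21367.6|
        = |38406.6 - 42735.2|
        = 4328.6 Hz

4328.6


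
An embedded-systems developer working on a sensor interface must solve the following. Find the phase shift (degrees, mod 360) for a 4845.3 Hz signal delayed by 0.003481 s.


Phase shift from frequency and time delay:
phi = 360 * f * t_delay
    = 360 * 4845.3 * 0.003481
    = 6071.94 degrees
    mod 360 = 311.94 degrees

311.94 degrees


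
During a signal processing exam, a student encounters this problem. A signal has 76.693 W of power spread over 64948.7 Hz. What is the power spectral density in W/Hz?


Power spectral density:
PSD = P / BW
    = 76.693 / 64948.7
    = 0.00118082 W/Hz

0.00118082 W/Hz


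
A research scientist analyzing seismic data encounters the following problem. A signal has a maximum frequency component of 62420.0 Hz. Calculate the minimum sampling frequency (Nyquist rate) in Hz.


The Nyquist rate is twice the maximum frequency component.
fs_min = 2 * fmax
      = 2 * 62420.0
      = 124840.0 Hz

124840.0


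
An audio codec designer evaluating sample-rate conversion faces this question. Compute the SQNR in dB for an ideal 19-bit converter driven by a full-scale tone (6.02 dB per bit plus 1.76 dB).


Theoretical SNR for a full-scale sinusoid:
SNR = 6.02 * N + 1.76
    = 6.02 * 19 + 1.76
    = 114.38 + 1.76
    = 116.14 dB

116.14 dB


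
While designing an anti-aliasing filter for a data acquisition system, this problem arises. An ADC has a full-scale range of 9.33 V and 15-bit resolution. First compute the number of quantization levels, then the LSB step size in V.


Step 1 — number of quantization levels:
L = 2^N = 2^15 = 32768

Step 2 — LSB step size:
delta = Vfs / L
      = 9.33 / 32768
      = 0.00028473 V

Levels = 32768; step size = 0.00028473 V


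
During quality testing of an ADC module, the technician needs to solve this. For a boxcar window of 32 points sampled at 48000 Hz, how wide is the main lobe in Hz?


Main lobe width for a rectangular window:
Width = 2 * fs / N
      = 2 * 48000 / 32
      = 96000 / 32
      = 3000.0 Hz

3000.0 Hz


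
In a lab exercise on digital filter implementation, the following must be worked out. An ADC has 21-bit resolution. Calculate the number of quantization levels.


Number of quantization levels = 2^N
= 2^21
= 2097152

2097152


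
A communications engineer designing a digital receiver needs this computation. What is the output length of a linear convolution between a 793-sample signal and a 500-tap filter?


Linear convolution output length:
L = N + M - 1
  = 793 + 500 - 1
  = 1292 samples

1292


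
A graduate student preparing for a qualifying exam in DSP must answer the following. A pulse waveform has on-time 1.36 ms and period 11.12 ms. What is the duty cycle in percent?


Duty cycle as a percentage:
DC = (t_on / T) * 100
   = (1.36 / 11.12) * 100
   = 0.122302 * 100
   = 12.23 %

12.23 %


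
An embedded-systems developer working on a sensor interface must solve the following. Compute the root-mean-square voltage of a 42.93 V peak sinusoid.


RMS voltage for a sinusoidal waveform:
V_rms = V_peak / sqrt(2)
      = 42.93 / 1.414214
      = 30.356 V

30.356 V


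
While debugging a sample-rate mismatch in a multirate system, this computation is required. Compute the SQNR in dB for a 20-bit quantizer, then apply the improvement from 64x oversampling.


Step 1 — baseline SQNR at Nyquist:
SQNR_base = 6.02*N + 1.76
          = 6.02*20 + 1.76
          = 122.16 dB

Step 2 — oversampling processing gain:
G = 10*log10(OSR) = 10*log10(64) = 18.06 dB

Step 3 — total:
SQNR_total = 122.16 + 18.06 = 140.22 dB

Base SQNR = 122.16 dB; oversampled SQNR = 140.22 dB


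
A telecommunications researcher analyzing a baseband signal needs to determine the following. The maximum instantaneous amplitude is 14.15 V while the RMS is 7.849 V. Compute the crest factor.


Crest factor is the ratio of peak to RMS:
CF = V_peak / V_rms
   = 14.15 / 7.849
   = 1.8028

1.8028


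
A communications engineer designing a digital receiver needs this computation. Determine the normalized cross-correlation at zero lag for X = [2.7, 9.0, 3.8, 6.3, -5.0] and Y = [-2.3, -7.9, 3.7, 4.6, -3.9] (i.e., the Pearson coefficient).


Pearson correlation coefficient (population):
r = cov(X,Y) / (std(X) * std(Y))
Mean X = 3.36, Mean Y = -1.16
Cov(X,Y) = 0.9436
Std(X) = 4.711093, Std(Y) = 4.712367
r = 0.0425

0.0425


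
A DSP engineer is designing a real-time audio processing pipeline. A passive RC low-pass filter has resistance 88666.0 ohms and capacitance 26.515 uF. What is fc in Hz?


Cutoff frequency of a first-order RC filter:
fc = 1 / (2 * pi * R * C)
C = 26.515 uF = 2.6515e-05 F
fc = 1 / (2 * pi * 88666.0 * 2.6515e-05)
   = 1 / 14.771636647456
   = 0.067697 Hz

0.067697 Hz


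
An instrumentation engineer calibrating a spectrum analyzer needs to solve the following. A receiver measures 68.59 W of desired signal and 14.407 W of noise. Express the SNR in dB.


SNR in decibels:
SNR = 10 * log10(Ps / Pn)
    = 10 * log10(68.59 / 14.407)
    = 10 * log10(4.7609)
    = 10 * 0.6777
    = 6.78 dB

6.78 dB


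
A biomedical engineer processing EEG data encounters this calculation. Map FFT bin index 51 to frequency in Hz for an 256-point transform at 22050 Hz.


Frequency of DFT bin k:
f_k = k * fs / N
    = 51 * 22050 / 256
    = 1124550 / 256
    = 4392.773 Hz

4392.773 Hz


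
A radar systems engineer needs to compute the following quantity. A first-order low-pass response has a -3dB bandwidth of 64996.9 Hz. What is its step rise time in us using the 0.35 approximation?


Rise time from bandwidth relationship:
tr = 0.35 / BW
   = 0.35 / 64996.9
   = 5.384872202e-06 s
   = 5.3849 us

5.3849 us


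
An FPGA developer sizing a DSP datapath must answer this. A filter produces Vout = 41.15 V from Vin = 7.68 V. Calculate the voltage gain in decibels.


Voltage gain in dB:
G = 20 * log10(Vout / Vin)
  = 20 * log10(41.15 / 7.68)
  = 20 * log10(5.358073)
  = 20 * 0.729009
  = 14.58 dB

14.58 dB


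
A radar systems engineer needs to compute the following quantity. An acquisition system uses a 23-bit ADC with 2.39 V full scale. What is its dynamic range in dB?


Dynamic range from full-scale to LSB:
V_min = V_max / 2^bits = 2.39 / 2^23
DR = 20 * log10(V_max / V_min)
   = 20 * log10(2^23)
   = 20 * 23 * log10(2)
   = 138.47 dB

138.47 dB


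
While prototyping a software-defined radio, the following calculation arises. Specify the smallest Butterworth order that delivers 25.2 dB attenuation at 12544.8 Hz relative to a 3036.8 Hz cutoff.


Butterworth filter order formula:
n = log10(10^(A/10) - 1) / (2 * log10(f_stop/f_pass))
10^(25.2/10) - 1 = 330.1311
f_stop/f_pass = 12544.8 / 3036.8 = 4.1309
n = 2.0442 -> ceil = 3

3


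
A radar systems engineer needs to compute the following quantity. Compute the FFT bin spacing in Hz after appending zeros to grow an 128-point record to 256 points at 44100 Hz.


Frequency resolution after zero-padding:
N_padded = 128 * 2 = 256
df = fs / N_padded
   = 44100 / 256
   = 172.2656 Hz

172.2656 Hz


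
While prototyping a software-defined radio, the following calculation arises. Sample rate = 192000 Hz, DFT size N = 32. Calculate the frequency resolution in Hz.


DFT frequency resolution:
df = fs / N
   = 192000 / 32
   = 6000.0 Hz

6000.0 Hz


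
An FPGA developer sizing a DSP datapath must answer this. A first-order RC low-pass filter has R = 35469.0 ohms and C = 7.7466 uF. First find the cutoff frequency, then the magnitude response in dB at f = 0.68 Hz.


Step 1 — cutoff frequency:
fc = 1 / (2*pi*R*C)
C = 7.7466 uF = 7.7466e-06 F
fc = 1 / (2*pi*35469.0*7.7466e-06)
   = 0.579242 Hz

Step 2 — magnitude at f = 0.68 Hz:
|H(f)| = 1 / sqrt(1 + (f/fc)^2)
f/fc = 0.68 / 0.579242 = 1.173948
|H| = 1 / sqrt(1 + 1.378154) = 0.6484553
|H|_dB = 20*log10(0.6484553) = -3.76 dB

fc = 0.579242 Hz; |H(0.68 Hz)| = -3.76 dB


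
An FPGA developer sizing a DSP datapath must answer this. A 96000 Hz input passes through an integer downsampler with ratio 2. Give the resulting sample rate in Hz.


Decimation reduces the sample rate:
fs_out = fs_in / M
       = 96000 / 2
       = 48000.0 Hz

48000.0 Hz


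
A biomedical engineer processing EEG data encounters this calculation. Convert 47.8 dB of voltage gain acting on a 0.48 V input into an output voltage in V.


Output voltage from dB gain:
V_out = V_in * 10^(gain_dB / 20)
      = 0.48 * 10^(47.8 / 20)
      = 0.48 * 245.470892
      = 117.826 V

117.826 V


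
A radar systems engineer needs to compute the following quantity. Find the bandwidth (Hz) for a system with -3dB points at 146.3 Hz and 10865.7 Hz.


Bandwidth is the difference of -3dB frequencies:
BW = f_high - f_low
   = 10865.7 - 146.3
   = 10719.4 Hz

10719.4 Hz


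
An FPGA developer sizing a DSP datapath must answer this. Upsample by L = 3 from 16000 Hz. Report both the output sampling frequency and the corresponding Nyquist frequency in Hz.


Step 1 — output sample rate after interpolation by L:
fs_out = L * fs_in = 3 * 16000 = 48000 Hz

Step 2 — Nyquist frequency of the output stream:
f_Nyq = fs_out / 2 = 48000 / 2 = 24000.0 Hz

fs_out = 48000 Hz; f_Nyquist = 24000.0 Hz


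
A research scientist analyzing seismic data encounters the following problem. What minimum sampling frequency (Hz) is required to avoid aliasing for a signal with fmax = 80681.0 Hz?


The Nyquist rate is twice the maximum frequency component.
fs_min = 2 * fmax
      = 2 * 80681.0
      = 161362.0 Hz

161362.0


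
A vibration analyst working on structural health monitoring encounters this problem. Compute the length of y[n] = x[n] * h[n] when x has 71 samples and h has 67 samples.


Linear convolution output length:
L = N + M - 1
  = 71 + 67 - 1
  = 137 samples

137


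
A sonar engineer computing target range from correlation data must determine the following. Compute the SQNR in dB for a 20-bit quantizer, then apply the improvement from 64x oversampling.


Step 1 — baseline SQNR at Nyquist:
SQNR_base = 6.02*N + 1.76
          = 6.02*20 + 1.76
          = 122.16 dB

Step 2 — oversampling processing gain:
G = 10*log10(OSR) = 10*log10(64) = 18.06 dB

Step 3 — total:
SQNR_total = 122.16 + 18.06 = 140.22 dB

Base SQNR = 122.16 dB; oversampled SQNR = 140.22 dB
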